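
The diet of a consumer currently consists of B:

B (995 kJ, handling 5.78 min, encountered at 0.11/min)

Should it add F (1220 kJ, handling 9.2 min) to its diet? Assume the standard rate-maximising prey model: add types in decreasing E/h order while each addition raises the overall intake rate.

Yes

On B alone, R = ΣλE/(1+Σλh) = 109.5/1.636 = 66.91 kJ/min.
F: E/h = 1220/9.2 = 132.6 kJ/min.
Since 132.6 > R, including F increases the long-run rate.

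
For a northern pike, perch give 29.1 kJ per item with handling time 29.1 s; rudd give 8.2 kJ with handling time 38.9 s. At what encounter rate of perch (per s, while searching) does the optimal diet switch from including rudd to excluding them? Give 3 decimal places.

Drop rudd once their profitability E₂/h₂ falls below the rate achievable on perch alone: E₂/h₂ = λE₁/(1 + λh₁).
Solve for λ: λE₁h₂ = E₂(1 + λh₁) → λ(E₁h₂ − E₂h₁) = E₂ → λ = E₂/(E₁h₂ − E₂h₁).
λ = 8.2/(29.1×38.9 − 8.2×29.1) = 8.2/893.4 = 0.009179 per s.

0.009 per s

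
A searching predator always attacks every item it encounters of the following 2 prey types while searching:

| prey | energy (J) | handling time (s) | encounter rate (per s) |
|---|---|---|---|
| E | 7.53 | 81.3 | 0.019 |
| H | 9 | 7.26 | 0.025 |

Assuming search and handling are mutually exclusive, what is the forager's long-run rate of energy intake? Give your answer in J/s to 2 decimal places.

R = (0.019×7.53 + 0.025×9) / (1 + 0.019×81.3 + 0.025×7.26) = 0.3681/2.726 = 0.135 J/s.

0.14 J/s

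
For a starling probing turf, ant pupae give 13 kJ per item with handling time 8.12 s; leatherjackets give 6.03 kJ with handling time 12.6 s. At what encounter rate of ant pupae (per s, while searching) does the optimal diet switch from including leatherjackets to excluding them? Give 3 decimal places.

Drop leatherjackets once their profitability E₂/h₂ falls below the rate achievable on ant pupae alone: E₂/h₂ = λE₁/(1 + λh₁).
Solve for λ: λE₁h₂ = E₂(1 + λh₁) → λ(E₁h₂ − E₂h₁) = E₂ → λ = E₂/(E₁h₂ − E₂h₁).
λ = 6.03/(13×12.6 − 6.03×8.12) = 6.03/114.8 = 0.05251 per s.

0.053 per s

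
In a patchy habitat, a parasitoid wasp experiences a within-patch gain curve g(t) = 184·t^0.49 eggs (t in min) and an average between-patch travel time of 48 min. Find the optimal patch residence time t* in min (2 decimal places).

46.12 min

Maximise g(t)/(T+t): set derivative to zero → g'(t)(T+t) = g(t).
g'(t) = 0.49·184·t^-0.51. Setting 0.49·184·t^-0.51 = 184·t^0.49/(48+t) gives 0.49(48+t) = t, so 0.51·t = 0.49×48.
t* = 0.49×48/0.51 = 46.12 min.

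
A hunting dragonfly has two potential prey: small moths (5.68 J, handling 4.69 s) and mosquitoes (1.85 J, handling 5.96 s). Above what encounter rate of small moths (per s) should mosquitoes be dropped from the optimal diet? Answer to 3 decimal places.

0.073 per s

The zero-one rule: include mosquitoes iff E₂/h₂ > λE₁/(1+λh₁). Equality gives the switch point.
λE₁h₂ = E₂ + λE₂h₁ ⇒ λ = E₂/(E₁h₂ − E₂h₁) = 1.85/(33.85 − 8.677) = 0.07348 per s.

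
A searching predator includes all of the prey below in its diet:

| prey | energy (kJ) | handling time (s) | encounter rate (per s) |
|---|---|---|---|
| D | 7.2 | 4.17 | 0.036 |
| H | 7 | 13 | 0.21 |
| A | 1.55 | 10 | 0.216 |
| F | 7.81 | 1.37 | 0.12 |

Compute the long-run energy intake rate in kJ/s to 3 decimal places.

R = Σλ_iE_i / (1 + Σλ_ih_i)
Numerator: 0.036×7.2 + 0.21×7 + 0.216×1.55 + 0.12×7.81 = 3.001
Denominator: 1 + 0.036×4.17 + 0.21×13 + 0.216×10 + 0.12×1.37 = 6.205
R = 3.001/6.205 = 0.4837 kJ/s

0.484 kJ/s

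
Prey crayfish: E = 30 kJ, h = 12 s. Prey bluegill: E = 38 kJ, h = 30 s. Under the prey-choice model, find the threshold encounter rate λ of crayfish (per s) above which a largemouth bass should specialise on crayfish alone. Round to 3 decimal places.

At the threshold, the rate on crayfish alone equals the profitability of bluegill: λ·30/(1 + λ·12) = 38/30 = 1.267.
Rearranging, λ(30 − 1.267×12) = 1.267, so λ = 1.267/14.8 = 0.08559 per s.

0.086 per s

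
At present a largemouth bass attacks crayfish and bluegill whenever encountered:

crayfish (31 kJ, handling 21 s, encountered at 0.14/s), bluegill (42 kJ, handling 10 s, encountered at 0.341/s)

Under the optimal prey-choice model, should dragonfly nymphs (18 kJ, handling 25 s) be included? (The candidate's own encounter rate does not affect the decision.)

No

Current rate: (0.14×31 + 0.341×42)/(1 + 0.14×21 + 0.341×10) = 2.539 kJ/s.
Profitability of dragonfly nymphs: 18/25 = 0.72 kJ/s.
0.72 < 2.539, so adding dragonfly nymphs would lower the average — exclude it.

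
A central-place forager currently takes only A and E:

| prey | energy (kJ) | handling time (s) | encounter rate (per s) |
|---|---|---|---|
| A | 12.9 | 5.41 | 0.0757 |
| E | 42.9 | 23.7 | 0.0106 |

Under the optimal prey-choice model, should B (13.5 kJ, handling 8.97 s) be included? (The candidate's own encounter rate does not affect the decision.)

Yes

On A and E alone, R = ΣλE/(1+Σλh) = 1.431/1.661 = 0.8618 kJ/s.
Profitability of B: 13.5/8.97 = 1.505 kJ/s.
Since 1.505 > R, including B increases the long-run rate.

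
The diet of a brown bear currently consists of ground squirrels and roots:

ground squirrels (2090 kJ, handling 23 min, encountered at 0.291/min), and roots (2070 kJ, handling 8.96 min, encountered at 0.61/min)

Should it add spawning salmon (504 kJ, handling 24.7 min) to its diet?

Intake rate on the current diet: R = (0.291×2090 + 0.61×2070) / (1 + 0.291×23 + 0.61×8.96) = 1871/13.16 = 142.2 kJ/min.
spawning salmon: E/h = 504/24.7 = 20.4 kJ/min.
20.4 < 142.2, so adding spawning salmon would lower the average — exclude it.

No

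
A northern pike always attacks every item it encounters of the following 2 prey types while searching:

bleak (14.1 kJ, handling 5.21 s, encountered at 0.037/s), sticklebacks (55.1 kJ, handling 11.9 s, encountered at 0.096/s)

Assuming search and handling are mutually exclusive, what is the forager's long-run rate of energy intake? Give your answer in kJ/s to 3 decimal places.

2.489 kJ/s

R = (0.037×14.1 + 0.096×55.1) / (1 + 0.037×5.21 + 0.096×11.9) = 5.811/2.335 = 2.489 kJ/s.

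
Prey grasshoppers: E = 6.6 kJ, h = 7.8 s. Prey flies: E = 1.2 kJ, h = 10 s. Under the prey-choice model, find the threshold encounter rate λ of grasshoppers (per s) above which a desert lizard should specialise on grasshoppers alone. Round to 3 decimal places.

At the threshold, the rate on grasshoppers alone equals the profitability of flies: λ·6.6/(1 + λ·7.8) = 1.2/10 = 0.12.
Rearranging, λ(6.6 − 0.12×7.8) = 0.12, so λ = 0.12/5.664 = 0.02119 per s.

0.021 per s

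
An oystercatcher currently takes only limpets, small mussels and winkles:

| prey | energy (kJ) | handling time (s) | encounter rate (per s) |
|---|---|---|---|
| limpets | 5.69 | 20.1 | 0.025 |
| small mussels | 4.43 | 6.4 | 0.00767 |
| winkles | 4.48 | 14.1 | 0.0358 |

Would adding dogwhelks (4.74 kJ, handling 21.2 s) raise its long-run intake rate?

On limpets, small mussels and winkles alone, R = ΣλE/(1+Σλh) = 0.3366/2.056 = 0.1637 kJ/s.
Profitability of dogwhelks: 4.74/21.2 = 0.2236 kJ/s.
Since 0.2236 > R, including dogwhelks increases the long-run rate.

Yes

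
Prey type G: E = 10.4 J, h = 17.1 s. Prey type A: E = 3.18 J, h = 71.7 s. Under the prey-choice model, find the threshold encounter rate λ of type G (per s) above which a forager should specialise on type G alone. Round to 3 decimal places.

At the threshold, the rate on type G alone equals the profitability of type A: λ·10.4/(1 + λ·17.1) = 3.18/71.7 = 0.04435.
Rearranging, λ(10.4 − 0.04435×17.1) = 0.04435, so λ = 0.04435/9.642 = 0.0046 per s.

0.005 per s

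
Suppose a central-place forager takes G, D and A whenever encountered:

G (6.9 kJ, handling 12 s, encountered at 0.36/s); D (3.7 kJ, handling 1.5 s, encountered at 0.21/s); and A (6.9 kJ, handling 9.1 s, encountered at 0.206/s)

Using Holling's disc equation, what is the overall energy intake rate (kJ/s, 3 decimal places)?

0.624 kJ/s

R = (0.36×6.9 + 0.21×3.7 + 0.206×6.9) / (1 + 0.36×12 + 0.21×1.5 + 0.206×9.1) = 4.682/7.51 = 0.6235 kJ/s.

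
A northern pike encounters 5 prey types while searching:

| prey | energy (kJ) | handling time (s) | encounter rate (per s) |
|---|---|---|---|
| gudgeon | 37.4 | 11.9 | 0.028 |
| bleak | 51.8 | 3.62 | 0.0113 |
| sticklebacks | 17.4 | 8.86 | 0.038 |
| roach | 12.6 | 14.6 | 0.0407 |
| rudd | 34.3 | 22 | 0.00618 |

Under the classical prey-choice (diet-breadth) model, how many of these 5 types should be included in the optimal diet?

Profitabilities (E/h, kJ/s): bleak 14.3, gudgeon 3.14, sticklebacks 1.96, rudd 1.56, roach 0.863. Add prey in this order while the next type's profitability exceeds the intake rate on those already taken.
Rate on top 1: 0.5623. gudgeon: 3.14 > 0.5623 → include.
Rate on top 2: 1.188. sticklebacks: 1.96 > 1.188 → include.
Rate on top 3: 1.341. rudd: 1.56 > 1.341 → include.
Rate on top 4: 1.357. roach: 0.863 < 1.357 → exclude; stop.
Optimal diet: bleak, gudgeon, sticklebacks, rudd — 4 of 5 types.

4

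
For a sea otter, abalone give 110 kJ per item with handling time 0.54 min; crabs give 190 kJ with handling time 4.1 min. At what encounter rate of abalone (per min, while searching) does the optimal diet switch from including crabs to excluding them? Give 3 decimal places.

Drop crabs once their profitability E₂/h₂ falls below the rate achievable on abalone alone: E₂/h₂ = λE₁/(1 + λh₁).
Solve for λ: λE₁h₂ = E₂(1 + λh₁) → λ(E₁h₂ − E₂h₁) = E₂ → λ = E₂/(E₁h₂ − E₂h₁).
λ = 190/(110×4.1 − 190×0.54) = 190/348.4 = 0.5454 per min.

0.545 per min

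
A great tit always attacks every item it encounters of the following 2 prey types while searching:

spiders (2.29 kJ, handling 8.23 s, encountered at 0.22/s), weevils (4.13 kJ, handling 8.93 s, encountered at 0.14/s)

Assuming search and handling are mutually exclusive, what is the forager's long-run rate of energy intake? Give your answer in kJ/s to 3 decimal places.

0.266 kJ/s

R = (0.22×2.29 + 0.14×4.13) / (1 + 0.22×8.23 + 0.14×8.93) = 1.082/4.061 = 0.2664 kJ/s.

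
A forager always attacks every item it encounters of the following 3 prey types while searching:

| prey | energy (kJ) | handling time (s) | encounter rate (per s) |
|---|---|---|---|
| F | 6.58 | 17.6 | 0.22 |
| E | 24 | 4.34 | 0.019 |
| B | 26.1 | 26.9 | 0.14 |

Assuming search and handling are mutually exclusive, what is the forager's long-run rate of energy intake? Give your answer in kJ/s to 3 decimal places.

0.637 kJ/s

Energy encountered per unit search time: 0.22×6.58 + 0.019×24 + 0.14×26.1 = 5.558 kJ/s.
Handling time per unit search time: 0.22×17.6 + 0.019×4.34 + 0.14×26.9 = 7.72.
Rate = 5.558/(1 + 7.72) = 0.6373 kJ/s.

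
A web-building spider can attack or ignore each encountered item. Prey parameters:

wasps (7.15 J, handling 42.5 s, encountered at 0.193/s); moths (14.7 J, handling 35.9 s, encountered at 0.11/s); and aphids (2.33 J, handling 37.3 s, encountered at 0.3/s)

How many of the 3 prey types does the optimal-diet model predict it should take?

1

Profitabilities (E/h, J/s): moths 0.409, wasps 0.168, aphids 0.0625. Add prey in this order while the next type's profitability exceeds the intake rate on those already taken.
Rate on top 1: 0.3267. wasps: 0.168 < 0.3267 → exclude; stop.
Optimal diet: moths — 1 of 3 types.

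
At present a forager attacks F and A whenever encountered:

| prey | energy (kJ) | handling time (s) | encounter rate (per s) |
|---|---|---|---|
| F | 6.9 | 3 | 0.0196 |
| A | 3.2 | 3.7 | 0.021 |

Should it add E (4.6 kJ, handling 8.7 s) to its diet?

Yes

On F and A alone, R = ΣλE/(1+Σλh) = 0.2024/1.137 = 0.1781 kJ/s.
Profitability of E: 4.6/8.7 = 0.5287 kJ/s.
Since 0.5287 > R, including E increases the long-run rate.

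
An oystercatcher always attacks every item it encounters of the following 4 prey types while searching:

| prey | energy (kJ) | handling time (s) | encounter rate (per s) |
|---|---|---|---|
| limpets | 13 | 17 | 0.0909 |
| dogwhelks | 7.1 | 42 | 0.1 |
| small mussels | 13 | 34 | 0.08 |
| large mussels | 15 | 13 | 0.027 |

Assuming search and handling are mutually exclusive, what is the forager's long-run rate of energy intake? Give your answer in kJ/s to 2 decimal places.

Energy encountered per unit search time: 0.0909×13 + 0.1×7.1 + 0.08×13 + 0.027×15 = 3.337 kJ/s.
Handling time per unit search time: 0.0909×17 + 0.1×42 + 0.08×34 + 0.027×13 = 8.816.
Rate = 3.337/(1 + 8.816) = 0.3399 kJ/s.

0.34 kJ/s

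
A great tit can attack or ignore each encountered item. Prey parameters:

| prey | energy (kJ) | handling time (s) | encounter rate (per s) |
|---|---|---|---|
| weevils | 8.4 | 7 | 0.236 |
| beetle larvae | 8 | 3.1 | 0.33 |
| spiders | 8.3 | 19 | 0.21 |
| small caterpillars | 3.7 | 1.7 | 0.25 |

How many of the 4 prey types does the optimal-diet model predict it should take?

2

Rank by E/h (kJ/s): beetle larvae 2.58, small caterpillars 2.18, weevils 1.2, spiders 0.437. Include each in turn until the next type's E/h falls below the running intake rate.
Rate on top 1: 1.305. small caterpillars: 2.18 > 1.305 → include.
Rate on top 2: 1.456. weevils: 1.2 < 1.456 → exclude; stop.
Optimal diet: beetle larvae, small caterpillars — 2 of 4 types.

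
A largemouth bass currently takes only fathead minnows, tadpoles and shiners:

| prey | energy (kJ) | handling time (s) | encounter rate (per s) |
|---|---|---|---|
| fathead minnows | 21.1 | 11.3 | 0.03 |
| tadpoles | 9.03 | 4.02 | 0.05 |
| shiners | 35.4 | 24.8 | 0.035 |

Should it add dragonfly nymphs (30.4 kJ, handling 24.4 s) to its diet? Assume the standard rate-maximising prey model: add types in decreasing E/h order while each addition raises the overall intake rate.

Yes

On fathead minnows, tadpoles and shiners alone, R = ΣλE/(1+Σλh) = 2.324/2.408 = 0.9649 kJ/s.
Profitability of dragonfly nymphs: 30.4/24.4 = 1.246 kJ/s.
1.246 > 0.9649, so adding dragonfly nymphs raises the average — include it.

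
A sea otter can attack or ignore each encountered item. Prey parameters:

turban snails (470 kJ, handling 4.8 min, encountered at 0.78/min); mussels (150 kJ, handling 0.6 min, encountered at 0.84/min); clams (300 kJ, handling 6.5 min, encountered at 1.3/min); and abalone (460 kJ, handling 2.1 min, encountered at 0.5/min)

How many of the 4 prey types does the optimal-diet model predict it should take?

E/h in descending order: mussels 250, abalone 219, turban snails 97.9, clams 46.2 kJ/min. The optimal diet is the largest prefix of this list for which every included type satisfies E_i/h_i > R on the types above it.
Rate on top 1: 83.78. abalone: 219 > 83.78 → include.
Rate on top 2: 139.4. turban snails: 97.9 < 139.4 → exclude; stop.
Optimal diet: mussels, abalone — 2 of 4 types.

2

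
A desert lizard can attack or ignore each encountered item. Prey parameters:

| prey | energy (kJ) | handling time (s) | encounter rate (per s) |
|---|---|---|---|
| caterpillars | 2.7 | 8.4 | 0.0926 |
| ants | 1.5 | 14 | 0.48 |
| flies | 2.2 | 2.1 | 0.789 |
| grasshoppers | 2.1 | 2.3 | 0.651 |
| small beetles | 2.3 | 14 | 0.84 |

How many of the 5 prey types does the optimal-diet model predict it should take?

2

E/h in descending order: flies 1.05, grasshoppers 0.913, caterpillars 0.321, small beetles 0.164, ants 0.107 kJ/s. The optimal diet is the largest prefix of this list for which every included type satisfies E_i/h_i > R on the types above it.
Rate on top 1: 0.6533. grasshoppers: 0.913 > 0.6533 → include.
Rate on top 2: 0.7469. caterpillars: 0.321 < 0.7469 → exclude; stop.
Optimal diet: flies, grasshoppers — 2 of 5 types.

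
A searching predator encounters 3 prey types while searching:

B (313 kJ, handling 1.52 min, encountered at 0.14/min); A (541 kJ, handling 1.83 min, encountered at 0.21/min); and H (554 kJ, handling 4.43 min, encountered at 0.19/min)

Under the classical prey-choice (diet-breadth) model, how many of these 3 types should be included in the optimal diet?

3

Profitabilities (E/h, kJ/min): A 296, B 206, H 125. Add prey in this order while the next type's profitability exceeds the intake rate on those already taken.
Rate on top 1: 82.07. B: 206 > 82.07 → include.
Rate on top 2: 98.57. H: 125 > 98.57 → include.
Optimal diet: A, B, H — 3 of 3 types.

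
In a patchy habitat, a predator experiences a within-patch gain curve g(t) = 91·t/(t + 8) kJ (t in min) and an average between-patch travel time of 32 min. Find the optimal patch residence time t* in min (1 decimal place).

16.0 min

By the marginal value theorem, leave when the instantaneous gain rate g'(t) equals the habitat-wide average g(t)/(T + t).
g'(t) = 91·8/(t + 8)². Setting 91·8/(t+8)² = 91t/[(t+8)(32+t)] gives 8(32+t) = t(t+8), so t² = 8×32 = 256.
t* = √256 = 16 min.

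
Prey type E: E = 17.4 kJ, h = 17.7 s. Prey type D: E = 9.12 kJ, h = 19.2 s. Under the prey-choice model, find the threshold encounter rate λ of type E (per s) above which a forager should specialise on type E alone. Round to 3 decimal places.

At the threshold, the rate on type E alone equals the profitability of type D: λ·17.4/(1 + λ·17.7) = 9.12/19.2 = 0.475.
Rearranging, λ(17.4 − 0.475×17.7) = 0.475, so λ = 0.475/8.992 = 0.05282 per s.

0.053 per s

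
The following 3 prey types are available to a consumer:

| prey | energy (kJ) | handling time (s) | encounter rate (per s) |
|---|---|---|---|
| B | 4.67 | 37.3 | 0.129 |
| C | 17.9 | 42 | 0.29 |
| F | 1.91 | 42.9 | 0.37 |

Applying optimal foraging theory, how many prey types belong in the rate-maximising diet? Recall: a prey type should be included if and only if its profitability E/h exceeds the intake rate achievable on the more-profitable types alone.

E/h in descending order: C 0.426, B 0.125, F 0.0445 kJ/s. The optimal diet is the largest prefix of this list for which every included type satisfies E_i/h_i > R on the types above it.
Rate on top 1: 0.3939. B: 0.125 < 0.3939 → exclude; stop.
Optimal diet: C — 1 of 3 types.

1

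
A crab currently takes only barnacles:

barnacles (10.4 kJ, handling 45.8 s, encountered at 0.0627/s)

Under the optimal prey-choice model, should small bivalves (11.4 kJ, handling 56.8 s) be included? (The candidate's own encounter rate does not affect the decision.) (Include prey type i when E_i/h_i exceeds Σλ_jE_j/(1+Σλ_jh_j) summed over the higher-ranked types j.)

Yes

Intake rate on the current diet: R = (0.0627×10.4) / (1 + 0.0627×45.8) = 0.6521/3.872 = 0.1684 kJ/s.
small bivalves: E/h = 11.4/56.8 = 0.2007 kJ/s.
0.2007 > 0.1684, so adding small bivalves raises the average — include it.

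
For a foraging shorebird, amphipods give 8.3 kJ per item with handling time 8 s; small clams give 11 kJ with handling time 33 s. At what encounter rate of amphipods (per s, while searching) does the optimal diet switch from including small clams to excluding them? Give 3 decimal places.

The zero-one rule: include small clams iff E₂/h₂ > λE₁/(1+λh₁). Equality gives the switch point.
λE₁h₂ = E₂ + λE₂h₁ ⇒ λ = E₂/(E₁h₂ − E₂h₁) = 11/(273.9 − 88) = 0.05917 per s.

0.059 per s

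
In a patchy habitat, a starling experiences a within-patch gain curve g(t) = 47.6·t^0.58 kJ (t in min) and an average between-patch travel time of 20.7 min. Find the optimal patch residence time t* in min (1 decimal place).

Optimal t* satisfies g'(t*) = g(t*)/(T + t*).
g'(t) = 0.58·47.6·t^-0.42. Setting 0.58·47.6·t^-0.42 = 47.6·t^0.58/(20.7+t) gives 0.58(20.7+t) = t, so 0.42·t = 0.58×20.7.
t* = 0.58×20.7/0.42 = 28.59 min.

28.6 min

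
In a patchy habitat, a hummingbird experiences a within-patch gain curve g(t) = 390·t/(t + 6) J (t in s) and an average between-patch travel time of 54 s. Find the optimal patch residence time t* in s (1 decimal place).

By the marginal value theorem, leave when the instantaneous gain rate g'(t) equals the habitat-wide average g(t)/(T + t).
g'(t) = 390·6/(t + 6)². Setting 390·6/(t+6)² = 390t/[(t+6)(54+t)] gives 6(54+t) = t(t+6), so t² = 6×54 = 324.
t* = √324 = 18 s.

18.0 s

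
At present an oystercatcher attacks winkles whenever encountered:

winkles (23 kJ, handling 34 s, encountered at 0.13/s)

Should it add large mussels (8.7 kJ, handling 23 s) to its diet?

No

Intake rate on the current diet: R = (0.13×23) / (1 + 0.13×34) = 2.99/5.42 = 0.5517 kJ/s.
Profitability of large mussels: 8.7/23 = 0.3783 kJ/s.
Since 0.3783 < R, time spent handling large mussels is better spent searching.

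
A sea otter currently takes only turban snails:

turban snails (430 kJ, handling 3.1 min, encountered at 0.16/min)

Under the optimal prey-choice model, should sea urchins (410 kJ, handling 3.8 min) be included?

Yes

On turban snails alone, R = ΣλE/(1+Σλh) = 68.8/1.496 = 45.99 kJ/min.
Profitability of sea urchins: 410/3.8 = 107.9 kJ/min.
107.9 > 45.99, so adding sea urchins raises the average — include it.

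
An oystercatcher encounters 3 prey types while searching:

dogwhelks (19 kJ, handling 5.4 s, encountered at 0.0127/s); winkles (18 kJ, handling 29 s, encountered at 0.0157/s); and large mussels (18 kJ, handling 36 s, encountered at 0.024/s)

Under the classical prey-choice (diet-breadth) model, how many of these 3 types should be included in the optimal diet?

3

Profitabilities (E/h, kJ/s): dogwhelks 3.52, winkles 0.621, large mussels 0.5. Add prey in this order while the next type's profitability exceeds the intake rate on those already taken.
Rate on top 1: 0.2258. winkles: 0.621 > 0.2258 → include.
Rate on top 2: 0.3438. large mussels: 0.5 > 0.3438 → include.
Optimal diet: dogwhelks, winkles, large mussels — 3 of 3 types.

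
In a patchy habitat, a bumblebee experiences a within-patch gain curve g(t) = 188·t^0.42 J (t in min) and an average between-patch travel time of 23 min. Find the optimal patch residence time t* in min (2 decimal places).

Optimal t* satisfies g'(t*) = g(t*)/(T + t*).
g'(t) = 0.42·188·t^-0.58. Setting 0.42·188·t^-0.58 = 188·t^0.42/(23+t) gives 0.42(23+t) = t, so 0.58·t = 0.42×23.
t* = 0.42×23/0.58 = 16.66 min.

16.66 min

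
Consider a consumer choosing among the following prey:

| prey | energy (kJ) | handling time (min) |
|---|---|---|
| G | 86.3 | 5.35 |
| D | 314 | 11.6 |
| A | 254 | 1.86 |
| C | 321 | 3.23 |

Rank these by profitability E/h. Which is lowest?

In descending order of E/h:
A: 254/1.86 = 137 kJ/min
C: 321/3.23 = 99.4 kJ/min
D: 314/11.6 = 27.1 kJ/min
G: 86.3/5.35 = 16.1 kJ/min

G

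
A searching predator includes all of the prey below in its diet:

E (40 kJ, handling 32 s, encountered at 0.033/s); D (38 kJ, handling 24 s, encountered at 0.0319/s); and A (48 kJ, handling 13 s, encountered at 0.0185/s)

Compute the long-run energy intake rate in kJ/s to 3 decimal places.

Energy encountered per unit search time: 0.033×40 + 0.0319×38 + 0.0185×48 = 3.42 kJ/s.
Handling time per unit search time: 0.033×32 + 0.0319×24 + 0.0185×13 = 2.062.
Rate = 3.42/(1 + 2.062) = 1.117 kJ/s.

1.117 kJ/s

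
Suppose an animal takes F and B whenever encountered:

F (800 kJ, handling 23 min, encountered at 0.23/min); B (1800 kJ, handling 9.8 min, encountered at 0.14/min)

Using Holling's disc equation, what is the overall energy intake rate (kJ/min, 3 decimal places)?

56.904 kJ/min

Energy encountered per unit search time: 0.23×800 + 0.14×1800 = 436 kJ/min.
Handling time per unit search time: 0.23×23 + 0.14×9.8 = 6.662.
Rate = 436/(1 + 6.662) = 56.9 kJ/min.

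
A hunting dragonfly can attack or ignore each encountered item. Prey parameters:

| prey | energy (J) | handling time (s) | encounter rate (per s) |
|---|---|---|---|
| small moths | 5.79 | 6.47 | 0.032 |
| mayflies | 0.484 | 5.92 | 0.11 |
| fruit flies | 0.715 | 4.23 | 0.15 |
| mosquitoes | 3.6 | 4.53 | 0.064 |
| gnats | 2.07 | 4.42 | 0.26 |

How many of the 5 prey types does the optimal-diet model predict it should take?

3

E/h in descending order: small moths 0.895, mosquitoes 0.795, gnats 0.468, fruit flies 0.169, mayflies 0.0818 J/s. The optimal diet is the largest prefix of this list for which every included type satisfies E_i/h_i > R on the types above it.
Rate on top 1: 0.1535. mosquitoes: 0.795 > 0.1535 → include.
Rate on top 2: 0.2777. gnats: 0.468 > 0.2777 → include.
Rate on top 3: 0.3605. fruit flies: 0.169 < 0.3605 → exclude; stop.
Optimal diet: small moths, mosquitoes, gnats — 3 of 5 types.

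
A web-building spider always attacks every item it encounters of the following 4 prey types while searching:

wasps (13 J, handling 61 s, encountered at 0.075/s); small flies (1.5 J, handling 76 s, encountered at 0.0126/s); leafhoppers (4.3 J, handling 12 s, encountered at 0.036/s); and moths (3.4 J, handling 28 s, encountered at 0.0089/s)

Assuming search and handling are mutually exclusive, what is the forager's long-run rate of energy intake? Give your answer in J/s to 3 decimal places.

0.163 J/s

Energy encountered per unit search time: 0.075×13 + 0.0126×1.5 + 0.036×4.3 + 0.0089×3.4 = 1.179 J/s.
Handling time per unit search time: 0.075×61 + 0.0126×76 + 0.036×12 + 0.0089×28 = 6.214.
Rate = 1.179/(1 + 6.214) = 0.1634 J/s.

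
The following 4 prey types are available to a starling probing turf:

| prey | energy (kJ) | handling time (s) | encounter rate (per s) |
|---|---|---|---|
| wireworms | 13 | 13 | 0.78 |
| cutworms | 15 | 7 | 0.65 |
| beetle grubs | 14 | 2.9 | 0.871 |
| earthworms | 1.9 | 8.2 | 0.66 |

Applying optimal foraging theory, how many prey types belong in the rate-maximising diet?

1

Profitabilities (E/h, kJ/s): beetle grubs 4.83, cutworms 2.14, wireworms 1, earthworms 0.232. Add prey in this order while the next type's profitability exceeds the intake rate on those already taken.
Rate on top 1: 3.458. cutworms: 2.14 < 3.458 → exclude; stop.
Optimal diet: beetle grubs — 1 of 4 types.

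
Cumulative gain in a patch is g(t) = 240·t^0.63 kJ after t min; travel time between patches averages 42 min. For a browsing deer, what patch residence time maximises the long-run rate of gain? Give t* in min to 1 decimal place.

71.5 min

By the marginal value theorem, leave when the instantaneous gain rate g'(t) equals the habitat-wide average g(t)/(T + t).
g'(t) = 0.63·240·t^-0.37. Setting 0.63·240·t^-0.37 = 240·t^0.63/(42+t) gives 0.63(42+t) = t, so 0.37·t = 0.63×42.
t* = 0.63×42/0.37 = 71.51 min.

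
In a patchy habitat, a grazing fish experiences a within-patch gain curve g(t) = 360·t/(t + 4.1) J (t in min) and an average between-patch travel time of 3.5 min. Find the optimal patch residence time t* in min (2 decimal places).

3.79 min

By the marginal value theorem, leave when the instantaneous gain rate g'(t) equals the habitat-wide average g(t)/(T + t).
g'(t) = 360·4.1/(t + 4.1)². Setting 360·4.1/(t+4.1)² = 360t/[(t+4.1)(3.5+t)] gives 4.1(3.5+t) = t(t+4.1), so t² = 4.1×3.5 = 14.35.
t* = √14.35 = 3.788 min.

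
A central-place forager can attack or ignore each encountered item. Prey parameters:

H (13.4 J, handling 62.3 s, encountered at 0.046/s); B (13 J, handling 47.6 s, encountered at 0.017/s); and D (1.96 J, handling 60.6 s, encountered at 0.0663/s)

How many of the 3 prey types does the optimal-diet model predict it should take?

Rank by E/h (J/s): B 0.273, H 0.215, D 0.0323. Include each in turn until the next type's E/h falls below the running intake rate.
Rate on top 1: 0.1222. H: 0.215 > 0.1222 → include.
Rate on top 2: 0.1791. D: 0.0323 < 0.1791 → exclude; stop.
Optimal diet: B, H — 2 of 3 types.

2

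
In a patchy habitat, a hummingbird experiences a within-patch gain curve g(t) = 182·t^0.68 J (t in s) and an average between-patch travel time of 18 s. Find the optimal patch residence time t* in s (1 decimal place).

38.3 s

Maximise g(t)/(T+t): set derivative to zero → g'(t)(T+t) = g(t).
g'(t) = 0.68·182·t^-0.32. Setting 0.68·182·t^-0.32 = 182·t^0.68/(18+t) gives 0.68(18+t) = t, so 0.32·t = 0.68×18.
t* = 0.68×18/0.32 = 38.25 s.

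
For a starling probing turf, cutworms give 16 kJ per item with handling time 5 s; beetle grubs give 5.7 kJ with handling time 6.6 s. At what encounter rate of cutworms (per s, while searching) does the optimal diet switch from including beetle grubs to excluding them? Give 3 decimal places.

0.074 per s

At the threshold, the rate on cutworms alone equals the profitability of beetle grubs: λ·16/(1 + λ·5) = 5.7/6.6 = 0.8636.
Rearranging, λ(16 − 0.8636×5) = 0.8636, so λ = 0.8636/11.68 = 0.07393 per s.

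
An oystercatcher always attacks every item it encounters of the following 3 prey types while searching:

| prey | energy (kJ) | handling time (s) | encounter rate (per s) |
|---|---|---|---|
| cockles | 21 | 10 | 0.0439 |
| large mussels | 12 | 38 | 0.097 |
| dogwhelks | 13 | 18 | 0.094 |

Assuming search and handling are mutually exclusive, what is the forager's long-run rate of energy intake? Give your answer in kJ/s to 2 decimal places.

R = Σλ_iE_i / (1 + Σλ_ih_i)
Numerator: 0.0439×21 + 0.097×12 + 0.094×13 = 3.308
Denominator: 1 + 0.0439×10 + 0.097×38 + 0.094×18 = 6.817
R = 3.308/6.817 = 0.4852 kJ/s

0.49 kJ/s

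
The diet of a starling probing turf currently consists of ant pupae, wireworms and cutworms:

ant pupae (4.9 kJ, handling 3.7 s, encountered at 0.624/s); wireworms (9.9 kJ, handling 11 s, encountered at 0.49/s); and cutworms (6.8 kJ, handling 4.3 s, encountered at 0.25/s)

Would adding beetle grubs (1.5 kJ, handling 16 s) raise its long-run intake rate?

On ant pupae, wireworms and cutworms alone, R = ΣλE/(1+Σλh) = 9.609/9.774 = 0.9831 kJ/s.
Profitability of beetle grubs: 1.5/16 = 0.09375 kJ/s.
0.09375 < 0.9831, so adding beetle grubs would lower the average — exclude it.

No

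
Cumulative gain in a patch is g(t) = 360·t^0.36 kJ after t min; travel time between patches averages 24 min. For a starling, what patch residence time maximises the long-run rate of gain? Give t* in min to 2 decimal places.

13.50 min

By the marginal value theorem, leave when the instantaneous gain rate g'(t) equals the habitat-wide average g(t)/(T + t).
g'(t) = 0.36·360·t^-0.64. Setting 0.36·360·t^-0.64 = 360·t^0.36/(24+t) gives 0.36(24+t) = t, so 0.64·t = 0.36×24.
t* = 0.36×24/0.64 = 13.5 min.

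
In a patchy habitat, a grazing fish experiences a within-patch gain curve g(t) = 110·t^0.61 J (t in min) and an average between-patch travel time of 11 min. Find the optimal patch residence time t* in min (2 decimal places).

17.21 min

Maximise g(t)/(T+t): set derivative to zero → g'(t)(T+t) = g(t).
g'(t) = 0.61·110·t^-0.39. Setting 0.61·110·t^-0.39 = 110·t^0.61/(11+t) gives 0.61(11+t) = t, so 0.39·t = 0.61×11.
t* = 0.61×11/0.39 = 17.21 min.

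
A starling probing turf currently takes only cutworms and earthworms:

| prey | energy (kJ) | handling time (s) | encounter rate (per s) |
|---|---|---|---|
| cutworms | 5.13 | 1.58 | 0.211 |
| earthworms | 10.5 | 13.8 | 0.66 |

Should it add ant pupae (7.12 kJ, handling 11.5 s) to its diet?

No

Current rate: (0.211×5.13 + 0.66×10.5)/(1 + 0.211×1.58 + 0.66×13.8) = 0.7674 kJ/s.
Profitability of ant pupae: 7.12/11.5 = 0.6191 kJ/s.
0.6191 < 0.7674, so adding ant pupae would lower the average — exclude it.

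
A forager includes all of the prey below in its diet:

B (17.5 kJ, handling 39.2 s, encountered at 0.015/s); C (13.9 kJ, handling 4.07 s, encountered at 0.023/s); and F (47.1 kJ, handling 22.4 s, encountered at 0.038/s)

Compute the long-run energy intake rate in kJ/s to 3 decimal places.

R = (0.015×17.5 + 0.023×13.9 + 0.038×47.1) / (1 + 0.015×39.2 + 0.023×4.07 + 0.038×22.4) = 2.372/2.533 = 0.9365 kJ/s.

0.937 kJ/s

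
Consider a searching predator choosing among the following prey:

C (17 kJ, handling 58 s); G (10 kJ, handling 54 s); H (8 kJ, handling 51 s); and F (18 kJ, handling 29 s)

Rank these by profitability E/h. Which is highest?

Profitability E/h (kJ/s): C = 17/58 = 0.293, G = 10/54 = 0.185, H = 8/51 = 0.157, F = 18/29 = 0.621.
Ranked: F > C > G > H.

F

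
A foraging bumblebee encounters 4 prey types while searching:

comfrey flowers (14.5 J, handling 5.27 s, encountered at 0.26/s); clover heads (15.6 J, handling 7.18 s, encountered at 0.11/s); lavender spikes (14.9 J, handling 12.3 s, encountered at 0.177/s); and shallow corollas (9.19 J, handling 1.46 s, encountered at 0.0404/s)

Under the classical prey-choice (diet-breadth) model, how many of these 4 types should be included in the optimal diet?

Rank by E/h (J/s): shallow corollas 6.29, comfrey flowers 2.75, clover heads 2.17, lavender spikes 1.21. Include each in turn until the next type's E/h falls below the running intake rate.
Rate on top 1: 0.3506. comfrey flowers: 2.75 > 0.3506 → include.
Rate on top 2: 1.705. clover heads: 2.17 > 1.705 → include.
Rate on top 3: 1.82. lavender spikes: 1.21 < 1.82 → exclude; stop.
Optimal diet: shallow corollas, comfrey flowers, clover heads — 3 of 4 types.

3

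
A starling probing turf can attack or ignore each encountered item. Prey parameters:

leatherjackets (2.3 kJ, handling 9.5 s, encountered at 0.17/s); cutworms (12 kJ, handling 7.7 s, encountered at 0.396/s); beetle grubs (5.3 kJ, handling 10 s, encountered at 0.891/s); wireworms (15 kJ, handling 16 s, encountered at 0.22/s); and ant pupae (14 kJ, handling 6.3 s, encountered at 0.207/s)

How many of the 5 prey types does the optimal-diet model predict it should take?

2

Rank by E/h (kJ/s): ant pupae 2.22, cutworms 1.56, wireworms 0.938, beetle grubs 0.53, leatherjackets 0.242. Include each in turn until the next type's E/h falls below the running intake rate.
Rate on top 1: 1.258. cutworms: 1.56 > 1.258 → include.
Rate on top 2: 1.429. wireworms: 0.938 < 1.429 → exclude; stop.
Optimal diet: ant pupae, cutworms — 2 of 5 types.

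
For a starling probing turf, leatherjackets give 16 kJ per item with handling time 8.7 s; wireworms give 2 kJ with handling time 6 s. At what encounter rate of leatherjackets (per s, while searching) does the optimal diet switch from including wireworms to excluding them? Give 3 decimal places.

0.025 per s

At the threshold, the rate on leatherjackets alone equals the profitability of wireworms: λ·16/(1 + λ·8.7) = 2/6 = 0.3333.
Rearranging, λ(16 − 0.3333×8.7) = 0.3333, so λ = 0.3333/13.1 = 0.02545 per s.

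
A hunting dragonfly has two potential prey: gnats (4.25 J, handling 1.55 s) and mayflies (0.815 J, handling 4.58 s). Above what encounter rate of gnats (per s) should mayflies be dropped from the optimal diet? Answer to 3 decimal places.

0.045 per s

Drop mayflies once their profitability E₂/h₂ falls below the rate achievable on gnats alone: E₂/h₂ = λE₁/(1 + λh₁).
Solve for λ: λE₁h₂ = E₂(1 + λh₁) → λ(E₁h₂ − E₂h₁) = E₂ → λ = E₂/(E₁h₂ − E₂h₁).
λ = 0.815/(4.25×4.58 − 0.815×1.55) = 0.815/18.2 = 0.04478 per s.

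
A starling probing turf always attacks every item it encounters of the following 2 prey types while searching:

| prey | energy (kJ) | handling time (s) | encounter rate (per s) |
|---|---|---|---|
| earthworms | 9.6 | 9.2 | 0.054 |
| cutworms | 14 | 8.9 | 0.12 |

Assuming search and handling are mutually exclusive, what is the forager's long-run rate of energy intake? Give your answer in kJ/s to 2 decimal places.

0.86 kJ/s

R = Σλ_iE_i / (1 + Σλ_ih_i)
Numerator: 0.054×9.6 + 0.12×14 = 2.198
Denominator: 1 + 0.054×9.2 + 0.12×8.9 = 2.565
R = 2.198/2.565 = 0.8571 kJ/s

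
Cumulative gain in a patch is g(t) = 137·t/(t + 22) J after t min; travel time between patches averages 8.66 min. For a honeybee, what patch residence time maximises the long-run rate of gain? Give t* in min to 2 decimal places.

13.80 min

Maximise g(t)/(T+t): set derivative to zero → g'(t)(T+t) = g(t).
g'(t) = 137·22/(t + 22)². Setting 137·22/(t+22)² = 137t/[(t+22)(8.66+t)] gives 22(8.66+t) = t(t+22), so t² = 22×8.66 = 190.5.
t* = √190.5 = 13.8 min.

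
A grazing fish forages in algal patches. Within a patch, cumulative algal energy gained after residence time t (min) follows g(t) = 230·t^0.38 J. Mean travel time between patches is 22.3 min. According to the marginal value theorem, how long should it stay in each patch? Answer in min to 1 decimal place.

13.7 min

Optimal t* satisfies g'(t*) = g(t*)/(T + t*).
g'(t) = 0.38·230·t^-0.62. Setting 0.38·230·t^-0.62 = 230·t^0.38/(22.3+t) gives 0.38(22.3+t) = t, so 0.62·t = 0.38×22.3.
t* = 0.38×22.3/0.62 = 13.67 min.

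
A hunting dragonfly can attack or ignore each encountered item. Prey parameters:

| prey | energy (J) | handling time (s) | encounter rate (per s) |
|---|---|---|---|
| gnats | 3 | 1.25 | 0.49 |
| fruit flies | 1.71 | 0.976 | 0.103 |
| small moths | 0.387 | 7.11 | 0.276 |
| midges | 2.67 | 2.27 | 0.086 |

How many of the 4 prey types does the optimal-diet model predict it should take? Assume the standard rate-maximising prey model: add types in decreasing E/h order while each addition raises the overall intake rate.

Profitabilities (E/h, J/s): gnats 2.4, fruit flies 1.75, midges 1.18, small moths 0.0544. Add prey in this order while the next type's profitability exceeds the intake rate on those already taken.
Rate on top 1: 0.9116. fruit flies: 1.75 > 0.9116 → include.
Rate on top 2: 0.9609. midges: 1.18 > 0.9609 → include.
Rate on top 3: 0.983. small moths: 0.0544 < 0.983 → exclude; stop.
Optimal diet: gnats, fruit flies, midges — 3 of 4 types.

3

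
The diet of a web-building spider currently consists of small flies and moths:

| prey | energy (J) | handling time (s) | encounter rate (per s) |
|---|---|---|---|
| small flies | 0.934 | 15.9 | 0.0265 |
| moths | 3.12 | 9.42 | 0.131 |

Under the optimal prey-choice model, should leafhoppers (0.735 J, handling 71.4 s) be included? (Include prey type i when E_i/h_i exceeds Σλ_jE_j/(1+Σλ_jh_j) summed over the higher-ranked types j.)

No

Intake rate on the current diet: R = (0.0265×0.934 + 0.131×3.12) / (1 + 0.0265×15.9 + 0.131×9.42) = 0.4335/2.655 = 0.1632 J/s.
leafhoppers: E/h = 0.735/71.4 = 0.01029 J/s.
0.01029 < 0.1632, so adding leafhoppers would lower the average — exclude it.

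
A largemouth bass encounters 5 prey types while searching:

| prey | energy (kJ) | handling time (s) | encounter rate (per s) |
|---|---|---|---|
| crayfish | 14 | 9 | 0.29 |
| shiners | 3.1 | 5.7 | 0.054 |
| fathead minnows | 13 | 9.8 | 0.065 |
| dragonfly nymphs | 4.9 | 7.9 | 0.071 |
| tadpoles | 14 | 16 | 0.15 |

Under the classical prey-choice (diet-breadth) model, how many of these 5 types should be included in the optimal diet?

Profitabilities (E/h, kJ/s): crayfish 1.56, fathead minnows 1.33, tadpoles 0.875, dragonfly nymphs 0.62, shiners 0.544. Add prey in this order while the next type's profitability exceeds the intake rate on those already taken.
Rate on top 1: 1.125. fathead minnows: 1.33 > 1.125 → include.
Rate on top 2: 1.155. tadpoles: 0.875 < 1.155 → exclude; stop.
Optimal diet: crayfish, fathead minnows — 2 of 5 types.

2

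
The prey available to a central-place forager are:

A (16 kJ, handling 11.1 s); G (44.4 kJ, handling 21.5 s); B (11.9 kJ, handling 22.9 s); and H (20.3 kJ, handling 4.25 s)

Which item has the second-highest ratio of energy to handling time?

G

In descending order of E/h:
H: 20.3/4.25 = 4.78 kJ/s
G: 44.4/21.5 = 2.07 kJ/s
A: 16/11.1 = 1.44 kJ/s
B: 11.9/22.9 = 0.52 kJ/s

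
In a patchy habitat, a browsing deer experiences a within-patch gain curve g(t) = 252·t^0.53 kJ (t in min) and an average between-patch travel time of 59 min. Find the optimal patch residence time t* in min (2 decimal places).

66.53 min

Maximise g(t)/(T+t): set derivative to zero → g'(t)(T+t) = g(t).
g'(t) = 0.53·252·t^-0.47. Setting 0.53·252·t^-0.47 = 252·t^0.53/(59+t) gives 0.53(59+t) = t, so 0.47·t = 0.53×59.
t* = 0.53×59/0.47 = 66.53 min.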